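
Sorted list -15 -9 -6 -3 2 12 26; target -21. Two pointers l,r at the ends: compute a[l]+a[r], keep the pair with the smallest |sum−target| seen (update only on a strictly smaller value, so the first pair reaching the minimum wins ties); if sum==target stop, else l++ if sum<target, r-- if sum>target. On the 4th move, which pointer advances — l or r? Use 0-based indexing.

r

[0,6] -15+26=11 d=32 * → r--
[0,5] -15+12=-3 d=18 * → r--
[0,4] -15+2=-13 d=8 * → r--
[0,3] -15+-3=-18 d=3 * → r--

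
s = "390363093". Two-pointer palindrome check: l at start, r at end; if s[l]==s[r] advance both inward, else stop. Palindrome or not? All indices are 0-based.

palindrome

l=0 r=8: '3'=='3', l++,r--
l=1 r=7: '9'=='9', l++,r--
l=2 r=6: '0'=='0', l++,r--
l=3 r=5: '3'=='3', l++,r--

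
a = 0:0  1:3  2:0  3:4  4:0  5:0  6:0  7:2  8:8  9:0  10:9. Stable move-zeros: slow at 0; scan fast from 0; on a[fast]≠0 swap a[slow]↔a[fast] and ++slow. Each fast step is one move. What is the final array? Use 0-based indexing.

slow=0 fast=0: a[fast]=0, fast++
slow=0 fast=1: a[fast]=3≠0 swap→a[0]=3, slow++,fast++
slow=1 fast=2: a[fast]=0, fast++
slow=1 fast=3: a[fast]=4≠0 swap→a[1]=4, slow++,fast++
slow=2 fast=4: a[fast]=0, fast++
slow=2 fast=5: a[fast]=0, fast++
slow=2 fast=6: a[fast]=0, fast++
slow=2 fast=7: a[fast]=2≠0 swap→a[2]=2, slow++,fast++
slow=3 fast=8: a[fast]=8≠0 swap→a[3]=8, slow++,fast++
slow=4 fast=9: a[fast]=0, fast++
slow=4 fast=10: a[fast]=9≠0 swap→a[4]=9, slow++,fast++

[3, 4, 2, 8, 9, 0, 0, 0, 0, 0, 0]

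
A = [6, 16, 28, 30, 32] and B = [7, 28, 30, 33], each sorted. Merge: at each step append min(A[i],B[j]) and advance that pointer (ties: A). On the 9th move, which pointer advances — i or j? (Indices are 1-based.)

[i=1,j=1] A[i]=6<=B[j]=7 take 6 → i++
[i=2,j=1] A[i]=16>B[j]=7 take 7 → j++
[i=2,j=2] A[i]=16<=B[j]=28 take 16 → i++
[i=3,j=2] A[i]=28<=B[j]=28 take 28 → i++
[i=4,j=2] A[i]=30>B[j]=28 take 28 → j++
[i=4,j=3] A[i]=30<=B[j]=30 take 30 → i++
[i=5,j=3] A[i]=32>B[j]=30 take 30 → j++
[i=5,j=4] A[i]=32<=B[j]=33 take 32 → i++
[i=6,j=4] A done, take B[j]=33 → j++

j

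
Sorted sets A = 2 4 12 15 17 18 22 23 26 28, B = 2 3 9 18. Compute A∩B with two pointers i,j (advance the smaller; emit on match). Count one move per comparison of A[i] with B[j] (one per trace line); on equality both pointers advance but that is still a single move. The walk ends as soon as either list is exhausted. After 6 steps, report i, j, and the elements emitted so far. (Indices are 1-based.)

i=5, j=4, emitted=[2]

[i=1,j=1] 2==2 emit → i++,j++
[i=2,j=2] 4>3 → j++
[i=2,j=3] 4<9 → i++
[i=3,j=3] 12>9 → j++
[i=3,j=4] 12<18 → i++
[i=4,j=4] 15<18 → i++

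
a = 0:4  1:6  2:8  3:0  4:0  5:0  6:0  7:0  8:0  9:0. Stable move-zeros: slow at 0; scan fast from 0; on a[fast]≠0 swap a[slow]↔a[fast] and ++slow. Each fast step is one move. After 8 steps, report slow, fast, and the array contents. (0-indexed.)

slow=0 fast=0: a[fast]=4≠0 swap→a[0]=4, slow++,fast++
slow=1 fast=1: a[fast]=6≠0 swap→a[1]=6, slow++,fast++
slow=2 fast=2: a[fast]=8≠0 swap→a[2]=8, slow++,fast++
slow=3 fast=3: a[fast]=0, fast++
slow=3 fast=4: a[fast]=0, fast++
slow=3 fast=5: a[fast]=0, fast++
slow=3 fast=6: a[fast]=0, fast++
slow=3 fast=7: a[fast]=0, fast++

slow=3, fast=8, a=[4, 6, 8, 0, 0, 0, 0, 0, 0, 0]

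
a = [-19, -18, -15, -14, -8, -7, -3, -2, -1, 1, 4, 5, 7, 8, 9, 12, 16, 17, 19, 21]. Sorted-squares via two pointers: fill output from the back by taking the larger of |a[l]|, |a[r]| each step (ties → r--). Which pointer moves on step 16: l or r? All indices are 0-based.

l=0 r=19: |-19|<=|21| out[19]=441, r--
l=0 r=18: |-19|<=|19| out[18]=361, r--
l=0 r=17: |-19|>|17| out[17]=361, l++
l=1 r=17: |-18|>|17| out[16]=324, l++
l=2 r=17: |-15|<=|17| out[15]=289, r--
l=2 r=16: |-15|<=|16| out[14]=256, r--
l=2 r=15: |-15|>|12| out[13]=225, l++
l=3 r=15: |-14|>|12| out[12]=196, l++
l=4 r=15: |-8|<=|12| out[11]=144, r--
l=4 r=14: |-8|<=|9| out[10]=81, r--
l=4 r=13: |-8|<=|8| out[9]=64, r--
l=4 r=12: |-8|>|7| out[8]=64, l++
l=5 r=12: |-7|<=|7| out[7]=49, r--
l=5 r=11: |-7|>|5| out[6]=49, l++
l=6 r=11: |-3|<=|5| out[5]=25, r--
l=6 r=10: |-3|<=|4| out[4]=16, r--

r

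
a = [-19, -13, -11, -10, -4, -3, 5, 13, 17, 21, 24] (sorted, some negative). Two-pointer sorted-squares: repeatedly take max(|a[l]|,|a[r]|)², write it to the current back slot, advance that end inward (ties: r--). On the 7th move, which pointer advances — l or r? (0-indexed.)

l

[0,10] |-19|<=|24| out[10]=576 → r--
[0,9] |-19|<=|21| out[9]=441 → r--
[0,8] |-19|>|17| out[8]=361 → l++
[1,8] |-13|<=|17| out[7]=289 → r--
[1,7] |-13|<=|13| out[6]=169 → r--
[1,6] |-13|>|5| out[5]=169 → l++
[2,6] |-11|>|5| out[4]=121 → l++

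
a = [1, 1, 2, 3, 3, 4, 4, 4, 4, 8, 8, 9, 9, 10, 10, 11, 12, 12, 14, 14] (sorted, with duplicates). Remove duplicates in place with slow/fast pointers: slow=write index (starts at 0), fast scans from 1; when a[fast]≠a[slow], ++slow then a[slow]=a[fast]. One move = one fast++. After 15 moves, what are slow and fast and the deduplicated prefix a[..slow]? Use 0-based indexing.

(s=0,f=1) a[fast]=1=a[slow] dup → fast++
(s=0,f=2) a[fast]=2≠a[slow]=1 write a[1]=2 → slow++,fast++
(s=1,f=3) a[fast]=3≠a[slow]=2 write a[2]=3 → slow++,fast++
(s=2,f=4) a[fast]=3=a[slow] dup → fast++
(s=2,f=5) a[fast]=4≠a[slow]=3 write a[3]=4 → slow++,fast++
(s=3,f=6) a[fast]=4=a[slow] dup → fast++
(s=3,f=7) a[fast]=4=a[slow] dup → fast++
(s=3,f=8) a[fast]=4=a[slow] dup → fast++
(s=3,f=9) a[fast]=8≠a[slow]=4 write a[4]=8 → slow++,fast++
(s=4,f=10) a[fast]=8=a[slow] dup → fast++
(s=4,f=11) a[fast]=9≠a[slow]=8 write a[5]=9 → slow++,fast++
(s=5,f=12) a[fast]=9=a[slow] dup → fast++
(s=5,f=13) a[fast]=10≠a[slow]=9 write a[6]=10 → slow++,fast++
(s=6,f=14) a[fast]=10=a[slow] dup → fast++
(s=6,f=15) a[fast]=11≠a[slow]=10 write a[7]=11 → slow++,fast++

slow=7, fast=16, prefix=[1, 2, 3, 4, 8, 9, 10, 11]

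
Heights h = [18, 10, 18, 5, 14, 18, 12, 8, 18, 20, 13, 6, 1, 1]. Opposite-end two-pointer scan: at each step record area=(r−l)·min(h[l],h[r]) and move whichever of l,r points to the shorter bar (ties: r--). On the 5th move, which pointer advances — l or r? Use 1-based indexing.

[1,14] min(18,1)*13=13 best=13 * → r--
[1,13] min(18,1)*12=12 best=13 → r--
[1,12] min(18,6)*11=66 best=66 * → r--
[1,11] min(18,13)*10=130 best=130 * → r--
[1,10] min(18,20)*9=162 best=162 * → l++

l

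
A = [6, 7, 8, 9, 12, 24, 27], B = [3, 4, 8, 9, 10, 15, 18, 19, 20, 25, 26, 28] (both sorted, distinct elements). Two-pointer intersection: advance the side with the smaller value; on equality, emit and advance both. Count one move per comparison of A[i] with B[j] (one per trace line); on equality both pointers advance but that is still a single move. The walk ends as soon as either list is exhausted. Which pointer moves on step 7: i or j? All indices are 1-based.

i=1 j=1: 6>3, j++
i=1 j=2: 6>4, j++
i=1 j=3: 6<8, i++
i=2 j=3: 7<8, i++
i=3 j=3: 8==8 emit, i++,j++
i=4 j=4: 9==9 emit, i++,j++
i=5 j=5: 12>10, j++

j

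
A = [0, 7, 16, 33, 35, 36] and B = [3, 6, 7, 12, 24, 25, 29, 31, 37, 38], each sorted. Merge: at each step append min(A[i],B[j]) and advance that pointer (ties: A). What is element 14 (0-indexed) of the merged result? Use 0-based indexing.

i=0 j=0: A[i]=0<=B[j]=3 take 0, i++
i=1 j=0: A[i]=7>B[j]=3 take 3, j++
i=1 j=1: A[i]=7>B[j]=6 take 6, j++
i=1 j=2: A[i]=7<=B[j]=7 take 7, i++
i=2 j=2: A[i]=16>B[j]=7 take 7, j++
i=2 j=3: A[i]=16>B[j]=12 take 12, j++
i=2 j=4: A[i]=16<=B[j]=24 take 16, i++
i=3 j=4: A[i]=33>B[j]=24 take 24, j++
i=3 j=5: A[i]=33>B[j]=25 take 25, j++
i=3 j=6: A[i]=33>B[j]=29 take 29, j++
i=3 j=7: A[i]=33>B[j]=31 take 31, j++
i=3 j=8: A[i]=33<=B[j]=37 take 33, i++
i=4 j=8: A[i]=35<=B[j]=37 take 35, i++
i=5 j=8: A[i]=36<=B[j]=37 take 36, i++
i=6 j=8: A done, take B[j]=37, j++
i=6 j=9: A done, take B[j]=38, j++

merged[14] = 37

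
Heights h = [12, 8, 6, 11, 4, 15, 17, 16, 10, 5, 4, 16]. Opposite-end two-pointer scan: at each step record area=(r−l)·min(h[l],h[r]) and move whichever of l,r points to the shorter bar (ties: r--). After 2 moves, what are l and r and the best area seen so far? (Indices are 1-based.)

l=1 r=12: min(12,16)*11=132 best=132 *, l++
l=2 r=12: min(8,16)*10=80 best=132, l++

l=3, r=12, best area=132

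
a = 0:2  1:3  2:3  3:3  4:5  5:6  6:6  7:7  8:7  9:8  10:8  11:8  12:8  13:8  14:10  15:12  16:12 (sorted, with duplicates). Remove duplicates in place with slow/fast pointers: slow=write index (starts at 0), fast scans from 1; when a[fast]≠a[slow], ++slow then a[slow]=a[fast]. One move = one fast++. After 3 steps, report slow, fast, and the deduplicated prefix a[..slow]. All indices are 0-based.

slow=1, fast=4, prefix=[2, 3]

slow=0 fast=1: a[fast]=3≠a[slow]=2 write a[1]=3, slow++,fast++
slow=1 fast=2: a[fast]=3=a[slow] dup, fast++
slow=1 fast=3: a[fast]=3=a[slow] dup, fast++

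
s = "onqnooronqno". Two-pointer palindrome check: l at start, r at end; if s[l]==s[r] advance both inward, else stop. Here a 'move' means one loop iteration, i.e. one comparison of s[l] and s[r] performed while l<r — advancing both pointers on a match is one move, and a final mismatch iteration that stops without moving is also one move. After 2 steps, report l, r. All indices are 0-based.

l=2, r=9

l=0 r=11: 'o'=='o', l++,r--
l=1 r=10: 'n'=='n', l++,r--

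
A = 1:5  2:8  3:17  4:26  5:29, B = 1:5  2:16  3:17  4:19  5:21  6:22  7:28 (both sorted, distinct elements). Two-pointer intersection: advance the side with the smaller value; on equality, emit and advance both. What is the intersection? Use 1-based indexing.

intersection = [5, 17]

[i=1,j=1] 5==5 emit → i++,j++
[i=2,j=2] 8<16 → i++
[i=3,j=2] 17>16 → j++
[i=3,j=3] 17==17 emit → i++,j++
[i=4,j=4] 26>19 → j++
[i=4,j=5] 26>21 → j++
[i=4,j=6] 26>22 → j++
[i=4,j=7] 26<28 → i++
[i=5,j=7] 29>28 → j++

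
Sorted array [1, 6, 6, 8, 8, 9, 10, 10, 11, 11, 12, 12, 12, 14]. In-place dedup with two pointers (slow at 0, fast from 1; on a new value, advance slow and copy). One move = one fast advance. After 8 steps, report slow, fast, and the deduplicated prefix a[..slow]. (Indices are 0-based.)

(s=0,f=1) a[fast]=6≠a[slow]=1 write a[1]=6 → slow++,fast++
(s=1,f=2) a[fast]=6=a[slow] dup → fast++
(s=1,f=3) a[fast]=8≠a[slow]=6 write a[2]=8 → slow++,fast++
(s=2,f=4) a[fast]=8=a[slow] dup → fast++
(s=2,f=5) a[fast]=9≠a[slow]=8 write a[3]=9 → slow++,fast++
(s=3,f=6) a[fast]=10≠a[slow]=9 write a[4]=10 → slow++,fast++
(s=4,f=7) a[fast]=10=a[slow] dup → fast++
(s=4,f=8) a[fast]=11≠a[slow]=10 write a[5]=11 → slow++,fast++

slow=5, fast=9, prefix=[1, 6, 8, 9, 10, 11]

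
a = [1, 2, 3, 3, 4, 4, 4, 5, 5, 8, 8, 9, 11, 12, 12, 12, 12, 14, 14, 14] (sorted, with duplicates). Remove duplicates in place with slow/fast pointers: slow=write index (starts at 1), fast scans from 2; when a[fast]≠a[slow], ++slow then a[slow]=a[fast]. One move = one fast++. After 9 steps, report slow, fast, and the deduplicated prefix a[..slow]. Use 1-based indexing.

slow=1 fast=2: a[fast]=2≠a[slow]=1 write a[2]=2, slow++,fast++
slow=2 fast=3: a[fast]=3≠a[slow]=2 write a[3]=3, slow++,fast++
slow=3 fast=4: a[fast]=3=a[slow] dup, fast++
slow=3 fast=5: a[fast]=4≠a[slow]=3 write a[4]=4, slow++,fast++
slow=4 fast=6: a[fast]=4=a[slow] dup, fast++
slow=4 fast=7: a[fast]=4=a[slow] dup, fast++
slow=4 fast=8: a[fast]=5≠a[slow]=4 write a[5]=5, slow++,fast++
slow=5 fast=9: a[fast]=5=a[slow] dup, fast++
slow=5 fast=10: a[fast]=8≠a[slow]=5 write a[6]=8, slow++,fast++

slow=6, fast=11, prefix=[1, 2, 3, 4, 5, 8]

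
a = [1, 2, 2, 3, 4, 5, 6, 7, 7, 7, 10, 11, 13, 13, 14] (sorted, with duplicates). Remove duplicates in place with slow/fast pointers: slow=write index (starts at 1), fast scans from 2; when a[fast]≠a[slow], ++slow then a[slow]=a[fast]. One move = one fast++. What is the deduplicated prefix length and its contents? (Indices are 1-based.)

(s=1,f=2) a[fast]=2≠a[slow]=1 write a[2]=2 → slow++,fast++
(s=2,f=3) a[fast]=2=a[slow] dup → fast++
(s=2,f=4) a[fast]=3≠a[slow]=2 write a[3]=3 → slow++,fast++
(s=3,f=5) a[fast]=4≠a[slow]=3 write a[4]=4 → slow++,fast++
(s=4,f=6) a[fast]=5≠a[slow]=4 write a[5]=5 → slow++,fast++
(s=5,f=7) a[fast]=6≠a[slow]=5 write a[6]=6 → slow++,fast++
(s=6,f=8) a[fast]=7≠a[slow]=6 write a[7]=7 → slow++,fast++
(s=7,f=9) a[fast]=7=a[slow] dup → fast++
(s=7,f=10) a[fast]=7=a[slow] dup → fast++
(s=7,f=11) a[fast]=10≠a[slow]=7 write a[8]=10 → slow++,fast++
(s=8,f=12) a[fast]=11≠a[slow]=10 write a[9]=11 → slow++,fast++
(s=9,f=13) a[fast]=13≠a[slow]=11 write a[10]=13 → slow++,fast++
(s=10,f=14) a[fast]=13=a[slow] dup → fast++
(s=10,f=15) a[fast]=14≠a[slow]=13 write a[11]=14 → slow++,fast++

length 11; prefix = [1, 2, 3, 4, 5, 6, 7, 10, 11, 13, 14]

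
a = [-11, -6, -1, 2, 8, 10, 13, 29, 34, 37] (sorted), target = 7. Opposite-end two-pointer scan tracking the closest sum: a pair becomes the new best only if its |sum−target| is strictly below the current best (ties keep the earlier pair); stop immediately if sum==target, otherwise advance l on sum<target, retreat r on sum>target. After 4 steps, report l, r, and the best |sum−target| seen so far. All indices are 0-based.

[0,9] -11+37=26 d=19 * → r--
[0,8] -11+34=23 d=16 * → r--
[0,7] -11+29=18 d=11 * → r--
[0,6] -11+13=2 d=5 * → l++

l=1, r=6, best |Δ|=5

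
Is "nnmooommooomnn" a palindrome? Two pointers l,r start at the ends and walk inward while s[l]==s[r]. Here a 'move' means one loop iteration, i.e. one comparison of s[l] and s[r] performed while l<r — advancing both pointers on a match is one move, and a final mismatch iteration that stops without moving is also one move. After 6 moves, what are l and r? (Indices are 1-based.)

[1,14] 'n'=='n' → l++,r--
[2,13] 'n'=='n' → l++,r--
[3,12] 'm'=='m' → l++,r--
[4,11] 'o'=='o' → l++,r--
[5,10] 'o'=='o' → l++,r--
[6,9] 'o'=='o' → l++,r--

l=7, r=8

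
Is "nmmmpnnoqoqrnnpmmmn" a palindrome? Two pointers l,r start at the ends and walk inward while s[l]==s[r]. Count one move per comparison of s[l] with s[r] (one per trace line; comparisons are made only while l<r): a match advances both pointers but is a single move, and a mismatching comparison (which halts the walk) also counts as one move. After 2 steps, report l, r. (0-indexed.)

[0,18] 'n'=='n' → l++,r--
[1,17] 'm'=='m' → l++,r--

l=2, r=16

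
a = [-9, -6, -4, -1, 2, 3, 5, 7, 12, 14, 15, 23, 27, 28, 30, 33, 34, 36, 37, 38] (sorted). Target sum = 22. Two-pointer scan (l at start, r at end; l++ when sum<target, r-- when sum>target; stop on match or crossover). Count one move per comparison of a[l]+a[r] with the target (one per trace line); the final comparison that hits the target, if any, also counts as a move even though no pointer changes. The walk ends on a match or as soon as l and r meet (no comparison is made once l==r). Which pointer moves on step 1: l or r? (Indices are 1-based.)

r

[1,20] -9+38=29 >22 → r--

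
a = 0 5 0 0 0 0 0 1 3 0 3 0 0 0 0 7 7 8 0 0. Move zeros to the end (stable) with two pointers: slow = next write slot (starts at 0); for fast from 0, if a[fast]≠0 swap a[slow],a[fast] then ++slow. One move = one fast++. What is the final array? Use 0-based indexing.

slow=0 fast=0: a[fast]=0, fast++
slow=0 fast=1: a[fast]=5≠0 swap→a[0]=5, slow++,fast++
slow=1 fast=2: a[fast]=0, fast++
slow=1 fast=3: a[fast]=0, fast++
slow=1 fast=4: a[fast]=0, fast++
slow=1 fast=5: a[fast]=0, fast++
slow=1 fast=6: a[fast]=0, fast++
slow=1 fast=7: a[fast]=1≠0 swap→a[1]=1, slow++,fast++
slow=2 fast=8: a[fast]=3≠0 swap→a[2]=3, slow++,fast++
slow=3 fast=9: a[fast]=0, fast++
slow=3 fast=10: a[fast]=3≠0 swap→a[3]=3, slow++,fast++
slow=4 fast=11: a[fast]=0, fast++
slow=4 fast=12: a[fast]=0, fast++
slow=4 fast=13: a[fast]=0, fast++
slow=4 fast=14: a[fast]=0, fast++
slow=4 fast=15: a[fast]=7≠0 swap→a[4]=7, slow++,fast++
slow=5 fast=16: a[fast]=7≠0 swap→a[5]=7, slow++,fast++
slow=6 fast=17: a[fast]=8≠0 swap→a[6]=8, slow++,fast++
slow=7 fast=18: a[fast]=0, fast++
slow=7 fast=19: a[fast]=0, fast++

[5, 1, 3, 3, 7, 7, 8, 0, 0, 0, 0, 0, 0, 0, 0, 0, 0, 0, 0, 0]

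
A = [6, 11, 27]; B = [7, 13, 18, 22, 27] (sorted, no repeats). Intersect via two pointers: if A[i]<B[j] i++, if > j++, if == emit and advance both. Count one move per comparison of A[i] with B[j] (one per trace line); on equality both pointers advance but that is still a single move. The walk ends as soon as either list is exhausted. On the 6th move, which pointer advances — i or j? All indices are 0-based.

j

[i=0,j=0] 6<7 → i++
[i=1,j=0] 11>7 → j++
[i=1,j=1] 11<13 → i++
[i=2,j=1] 27>13 → j++
[i=2,j=2] 27>18 → j++
[i=2,j=3] 27>22 → j++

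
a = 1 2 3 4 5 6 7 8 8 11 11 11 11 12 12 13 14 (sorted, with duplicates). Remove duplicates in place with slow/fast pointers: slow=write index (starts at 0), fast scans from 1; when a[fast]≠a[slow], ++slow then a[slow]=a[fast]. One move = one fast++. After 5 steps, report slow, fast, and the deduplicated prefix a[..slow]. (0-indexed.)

slow=5, fast=6, prefix=[1, 2, 3, 4, 5, 6]

slow=0 fast=1: a[fast]=2≠a[slow]=1 write a[1]=2, slow++,fast++
slow=1 fast=2: a[fast]=3≠a[slow]=2 write a[2]=3, slow++,fast++
slow=2 fast=3: a[fast]=4≠a[slow]=3 write a[3]=4, slow++,fast++
slow=3 fast=4: a[fast]=5≠a[slow]=4 write a[4]=5, slow++,fast++
slow=4 fast=5: a[fast]=6≠a[slow]=5 write a[5]=6, slow++,fast++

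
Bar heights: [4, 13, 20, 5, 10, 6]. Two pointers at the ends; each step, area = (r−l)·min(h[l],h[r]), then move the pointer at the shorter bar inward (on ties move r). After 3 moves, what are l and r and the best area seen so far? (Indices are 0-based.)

l=1, r=3, best area=30

l=0 r=5: min(4,6)*5=20 best=20 *, l++
l=1 r=5: min(13,6)*4=24 best=24 *, r--
l=1 r=4: min(13,10)*3=30 best=30 *, r--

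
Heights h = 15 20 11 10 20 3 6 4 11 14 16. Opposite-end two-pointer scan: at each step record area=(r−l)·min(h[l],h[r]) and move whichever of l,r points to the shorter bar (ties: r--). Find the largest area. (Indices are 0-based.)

max area = 150

l=0 r=10: min(15,16)*10=150 best=150 *, l++
l=1 r=10: min(20,16)*9=144 best=150, r--
l=1 r=9: min(20,14)*8=112 best=150, r--
l=1 r=8: min(20,11)*7=77 best=150, r--
l=1 r=7: min(20,4)*6=24 best=150, r--
l=1 r=6: min(20,6)*5=30 best=150, r--
l=1 r=5: min(20,3)*4=12 best=150, r--
l=1 r=4: min(20,20)*3=60 best=150, r--
l=1 r=3: min(20,10)*2=20 best=150, r--
l=1 r=2: min(20,11)*1=11 best=150, r--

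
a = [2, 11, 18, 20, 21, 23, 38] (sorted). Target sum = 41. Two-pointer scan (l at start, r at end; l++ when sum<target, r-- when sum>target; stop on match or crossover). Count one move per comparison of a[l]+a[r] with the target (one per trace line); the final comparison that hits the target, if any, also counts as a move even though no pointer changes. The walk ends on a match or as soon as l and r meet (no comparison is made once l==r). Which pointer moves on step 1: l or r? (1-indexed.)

l

l=1 r=7: 2+38=40 <41, l++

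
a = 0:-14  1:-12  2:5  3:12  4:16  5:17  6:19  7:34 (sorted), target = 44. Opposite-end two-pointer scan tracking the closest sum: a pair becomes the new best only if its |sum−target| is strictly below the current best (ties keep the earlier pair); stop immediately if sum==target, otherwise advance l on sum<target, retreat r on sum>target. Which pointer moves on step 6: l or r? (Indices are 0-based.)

l

l=0 r=7: -14+34=20 d=24 *, l++
l=1 r=7: -12+34=22 d=22 *, l++
l=2 r=7: 5+34=39 d=5 *, l++
l=3 r=7: 12+34=46 d=2 *, r--
l=3 r=6: 12+19=31 d=13, l++
l=4 r=6: 16+19=35 d=9, l++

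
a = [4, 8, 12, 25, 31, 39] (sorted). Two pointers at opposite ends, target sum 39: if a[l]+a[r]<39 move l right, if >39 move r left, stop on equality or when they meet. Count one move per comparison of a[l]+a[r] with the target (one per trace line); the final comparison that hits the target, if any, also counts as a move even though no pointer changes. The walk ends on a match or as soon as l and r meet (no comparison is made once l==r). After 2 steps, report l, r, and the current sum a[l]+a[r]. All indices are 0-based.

[0,5] 4+39=43 >39 → r--
[0,4] 4+31=35 <39 → l++

l=1, r=4, sum=39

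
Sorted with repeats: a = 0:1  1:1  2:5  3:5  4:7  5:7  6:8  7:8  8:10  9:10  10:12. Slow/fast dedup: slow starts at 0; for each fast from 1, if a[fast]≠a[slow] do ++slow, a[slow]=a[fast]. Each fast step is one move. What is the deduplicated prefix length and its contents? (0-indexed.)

(s=0,f=1) a[fast]=1=a[slow] dup → fast++
(s=0,f=2) a[fast]=5≠a[slow]=1 write a[1]=5 → slow++,fast++
(s=1,f=3) a[fast]=5=a[slow] dup → fast++
(s=1,f=4) a[fast]=7≠a[slow]=5 write a[2]=7 → slow++,fast++
(s=2,f=5) a[fast]=7=a[slow] dup → fast++
(s=2,f=6) a[fast]=8≠a[slow]=7 write a[3]=8 → slow++,fast++
(s=3,f=7) a[fast]=8=a[slow] dup → fast++
(s=3,f=8) a[fast]=10≠a[slow]=8 write a[4]=10 → slow++,fast++
(s=4,f=9) a[fast]=10=a[slow] dup → fast++
(s=4,f=10) a[fast]=12≠a[slow]=10 write a[5]=12 → slow++,fast++

length 6; prefix = [1, 5, 7, 8, 10, 12]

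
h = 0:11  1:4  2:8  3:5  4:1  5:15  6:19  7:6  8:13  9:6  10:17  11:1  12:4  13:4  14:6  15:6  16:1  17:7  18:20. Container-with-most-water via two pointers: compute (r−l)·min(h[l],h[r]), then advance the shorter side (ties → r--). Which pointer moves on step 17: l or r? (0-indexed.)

l

l=0 r=18: min(11,20)*18=198 best=198 *, l++
l=1 r=18: min(4,20)*17=68 best=198, l++
l=2 r=18: min(8,20)*16=128 best=198, l++
l=3 r=18: min(5,20)*15=75 best=198, l++
l=4 r=18: min(1,20)*14=14 best=198, l++
l=5 r=18: min(15,20)*13=195 best=198, l++
l=6 r=18: min(19,20)*12=228 best=228 *, l++
l=7 r=18: min(6,20)*11=66 best=228, l++
l=8 r=18: min(13,20)*10=130 best=228, l++
l=9 r=18: min(6,20)*9=54 best=228, l++
l=10 r=18: min(17,20)*8=136 best=228, l++
l=11 r=18: min(1,20)*7=7 best=228, l++
l=12 r=18: min(4,20)*6=24 best=228, l++
l=13 r=18: min(4,20)*5=20 best=228, l++
l=14 r=18: min(6,20)*4=24 best=228, l++
l=15 r=18: min(6,20)*3=18 best=228, l++
l=16 r=18: min(1,20)*2=2 best=228, l++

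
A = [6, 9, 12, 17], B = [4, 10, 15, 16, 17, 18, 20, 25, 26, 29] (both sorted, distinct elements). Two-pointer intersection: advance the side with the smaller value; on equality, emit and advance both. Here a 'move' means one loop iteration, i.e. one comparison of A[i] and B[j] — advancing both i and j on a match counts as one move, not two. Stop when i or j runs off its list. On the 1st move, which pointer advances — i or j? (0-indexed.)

i=0 j=0: 6>4, j++

j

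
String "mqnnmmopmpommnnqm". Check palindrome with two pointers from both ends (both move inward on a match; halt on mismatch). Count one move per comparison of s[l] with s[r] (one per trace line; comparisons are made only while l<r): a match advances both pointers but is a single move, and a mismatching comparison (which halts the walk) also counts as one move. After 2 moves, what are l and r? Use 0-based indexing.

l=2, r=14

[0,16] 'm'=='m' → l++,r--
[1,15] 'q'=='q' → l++,r--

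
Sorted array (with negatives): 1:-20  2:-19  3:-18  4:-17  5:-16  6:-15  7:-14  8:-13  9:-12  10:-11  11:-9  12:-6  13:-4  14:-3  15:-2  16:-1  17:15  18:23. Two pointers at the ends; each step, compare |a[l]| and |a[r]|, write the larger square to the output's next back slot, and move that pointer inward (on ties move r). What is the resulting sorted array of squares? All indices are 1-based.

[1,18] |-20|<=|23| out[18]=529 → r--
[1,17] |-20|>|15| out[17]=400 → l++
[2,17] |-19|>|15| out[16]=361 → l++
[3,17] |-18|>|15| out[15]=324 → l++
[4,17] |-17|>|15| out[14]=289 → l++
[5,17] |-16|>|15| out[13]=256 → l++
[6,17] |-15|<=|15| out[12]=225 → r--
[6,16] |-15|>|-1| out[11]=225 → l++
[7,16] |-14|>|-1| out[10]=196 → l++
[8,16] |-13|>|-1| out[9]=169 → l++
[9,16] |-12|>|-1| out[8]=144 → l++
[10,16] |-11|>|-1| out[7]=121 → l++
[11,16] |-9|>|-1| out[6]=81 → l++
[12,16] |-6|>|-1| out[5]=36 → l++
[13,16] |-4|>|-1| out[4]=16 → l++
[14,16] |-3|>|-1| out[3]=9 → l++
[15,16] |-2|>|-1| out[2]=4 → l++
[16,16] |-1|<=|-1| out[1]=1 → r--

[1, 4, 9, 16, 36, 81, 121, 144, 169, 196, 225, 225, 256, 289, 324, 361, 400, 529]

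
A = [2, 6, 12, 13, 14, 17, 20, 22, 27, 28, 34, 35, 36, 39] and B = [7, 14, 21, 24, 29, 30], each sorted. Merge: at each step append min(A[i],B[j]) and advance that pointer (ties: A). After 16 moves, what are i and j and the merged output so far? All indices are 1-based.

i=11, j=7, merged so far=[2, 6, 7, 12, 13, 14, 14, 17, 20, 21, 22, 24, 27, 28, 29, 30]

i=1 j=1: A[i]=2<=B[j]=7 take 2, i++
i=2 j=1: A[i]=6<=B[j]=7 take 6, i++
i=3 j=1: A[i]=12>B[j]=7 take 7, j++
i=3 j=2: A[i]=12<=B[j]=14 take 12, i++
i=4 j=2: A[i]=13<=B[j]=14 take 13, i++
i=5 j=2: A[i]=14<=B[j]=14 take 14, i++
i=6 j=2: A[i]=17>B[j]=14 take 14, j++
i=6 j=3: A[i]=17<=B[j]=21 take 17, i++
i=7 j=3: A[i]=20<=B[j]=21 take 20, i++
i=8 j=3: A[i]=22>B[j]=21 take 21, j++
i=8 j=4: A[i]=22<=B[j]=24 take 22, i++
i=9 j=4: A[i]=27>B[j]=24 take 24, j++
i=9 j=5: A[i]=27<=B[j]=29 take 27, i++
i=10 j=5: A[i]=28<=B[j]=29 take 28, i++
i=11 j=5: A[i]=34>B[j]=29 take 29, j++
i=11 j=6: A[i]=34>B[j]=30 take 30, j++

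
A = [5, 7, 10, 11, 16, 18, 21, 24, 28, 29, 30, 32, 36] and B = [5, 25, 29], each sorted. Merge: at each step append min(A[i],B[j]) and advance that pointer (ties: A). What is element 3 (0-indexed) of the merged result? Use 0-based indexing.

i=0 j=0: A[i]=5<=B[j]=5 take 5, i++
i=1 j=0: A[i]=7>B[j]=5 take 5, j++
i=1 j=1: A[i]=7<=B[j]=25 take 7, i++
i=2 j=1: A[i]=10<=B[j]=25 take 10, i++
i=3 j=1: A[i]=11<=B[j]=25 take 11, i++
i=4 j=1: A[i]=16<=B[j]=25 take 16, i++
i=5 j=1: A[i]=18<=B[j]=25 take 18, i++
i=6 j=1: A[i]=21<=B[j]=25 take 21, i++
i=7 j=1: A[i]=24<=B[j]=25 take 24, i++
i=8 j=1: A[i]=28>B[j]=25 take 25, j++
i=8 j=2: A[i]=28<=B[j]=29 take 28, i++
i=9 j=2: A[i]=29<=B[j]=29 take 29, i++
i=10 j=2: A[i]=30>B[j]=29 take 29, j++
i=10 j=3: B done, take A[i]=30, i++
i=11 j=3: B done, take A[i]=32, i++
i=12 j=3: B done, take A[i]=36, i++

merged[3] = 10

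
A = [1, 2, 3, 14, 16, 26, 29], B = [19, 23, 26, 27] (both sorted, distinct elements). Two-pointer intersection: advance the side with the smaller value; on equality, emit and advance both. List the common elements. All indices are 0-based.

intersection = [26]

i=0 j=0: 1<19, i++
i=1 j=0: 2<19, i++
i=2 j=0: 3<19, i++
i=3 j=0: 14<19, i++
i=4 j=0: 16<19, i++
i=5 j=0: 26>19, j++
i=5 j=1: 26>23, j++
i=5 j=2: 26==26 emit, i++,j++
i=6 j=3: 29>27, j++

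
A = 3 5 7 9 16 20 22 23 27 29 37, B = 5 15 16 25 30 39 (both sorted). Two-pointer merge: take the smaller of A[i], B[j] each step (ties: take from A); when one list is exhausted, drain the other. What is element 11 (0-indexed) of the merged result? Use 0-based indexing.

[i=0,j=0] A[i]=3<=B[j]=5 take 3 → i++
[i=1,j=0] A[i]=5<=B[j]=5 take 5 → i++
[i=2,j=0] A[i]=7>B[j]=5 take 5 → j++
[i=2,j=1] A[i]=7<=B[j]=15 take 7 → i++
[i=3,j=1] A[i]=9<=B[j]=15 take 9 → i++
[i=4,j=1] A[i]=16>B[j]=15 take 15 → j++
[i=4,j=2] A[i]=16<=B[j]=16 take 16 → i++
[i=5,j=2] A[i]=20>B[j]=16 take 16 → j++
[i=5,j=3] A[i]=20<=B[j]=25 take 20 → i++
[i=6,j=3] A[i]=22<=B[j]=25 take 22 → i++
[i=7,j=3] A[i]=23<=B[j]=25 take 23 → i++
[i=8,j=3] A[i]=27>B[j]=25 take 25 → j++
[i=8,j=4] A[i]=27<=B[j]=30 take 27 → i++
[i=9,j=4] A[i]=29<=B[j]=30 take 29 → i++
[i=10,j=4] A[i]=37>B[j]=30 take 30 → j++
[i=10,j=5] A[i]=37<=B[j]=39 take 37 → i++
[i=11,j=5] A done, take B[j]=39 → j++

merged[11] = 25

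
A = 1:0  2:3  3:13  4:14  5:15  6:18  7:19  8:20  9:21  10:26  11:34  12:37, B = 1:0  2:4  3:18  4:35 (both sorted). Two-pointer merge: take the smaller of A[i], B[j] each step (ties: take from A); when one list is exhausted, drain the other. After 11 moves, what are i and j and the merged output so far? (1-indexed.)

[i=1,j=1] A[i]=0<=B[j]=0 take 0 → i++
[i=2,j=1] A[i]=3>B[j]=0 take 0 → j++
[i=2,j=2] A[i]=3<=B[j]=4 take 3 → i++
[i=3,j=2] A[i]=13>B[j]=4 take 4 → j++
[i=3,j=3] A[i]=13<=B[j]=18 take 13 → i++
[i=4,j=3] A[i]=14<=B[j]=18 take 14 → i++
[i=5,j=3] A[i]=15<=B[j]=18 take 15 → i++
[i=6,j=3] A[i]=18<=B[j]=18 take 18 → i++
[i=7,j=3] A[i]=19>B[j]=18 take 18 → j++
[i=7,j=4] A[i]=19<=B[j]=35 take 19 → i++
[i=8,j=4] A[i]=20<=B[j]=35 take 20 → i++

i=9, j=4, merged so far=[0, 0, 3, 4, 13, 14, 15, 18, 18, 19, 20]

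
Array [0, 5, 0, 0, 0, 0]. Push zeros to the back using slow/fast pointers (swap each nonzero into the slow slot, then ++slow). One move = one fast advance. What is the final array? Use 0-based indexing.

(s=0,f=0) a[fast]=0 → fast++
(s=0,f=1) a[fast]=5≠0 swap→a[0]=5 → slow++,fast++
(s=1,f=2) a[fast]=0 → fast++
(s=1,f=3) a[fast]=0 → fast++
(s=1,f=4) a[fast]=0 → fast++
(s=1,f=5) a[fast]=0 → fast++

[5, 0, 0, 0, 0, 0]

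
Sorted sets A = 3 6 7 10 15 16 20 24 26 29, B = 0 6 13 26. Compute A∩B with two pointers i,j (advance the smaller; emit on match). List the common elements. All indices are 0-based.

i=0 j=0: 3>0, j++
i=0 j=1: 3<6, i++
i=1 j=1: 6==6 emit, i++,j++
i=2 j=2: 7<13, i++
i=3 j=2: 10<13, i++
i=4 j=2: 15>13, j++
i=4 j=3: 15<26, i++
i=5 j=3: 16<26, i++
i=6 j=3: 20<26, i++
i=7 j=3: 24<26, i++
i=8 j=3: 26==26 emit, i++,j++

intersection = [6, 26]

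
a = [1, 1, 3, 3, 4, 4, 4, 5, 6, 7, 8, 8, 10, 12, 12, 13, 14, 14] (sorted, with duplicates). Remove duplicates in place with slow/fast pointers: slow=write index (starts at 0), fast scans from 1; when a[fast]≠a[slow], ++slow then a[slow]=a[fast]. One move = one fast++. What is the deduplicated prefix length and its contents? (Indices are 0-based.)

(s=0,f=1) a[fast]=1=a[slow] dup → fast++
(s=0,f=2) a[fast]=3≠a[slow]=1 write a[1]=3 → slow++,fast++
(s=1,f=3) a[fast]=3=a[slow] dup → fast++
(s=1,f=4) a[fast]=4≠a[slow]=3 write a[2]=4 → slow++,fast++
(s=2,f=5) a[fast]=4=a[slow] dup → fast++
(s=2,f=6) a[fast]=4=a[slow] dup → fast++
(s=2,f=7) a[fast]=5≠a[slow]=4 write a[3]=5 → slow++,fast++
(s=3,f=8) a[fast]=6≠a[slow]=5 write a[4]=6 → slow++,fast++
(s=4,f=9) a[fast]=7≠a[slow]=6 write a[5]=7 → slow++,fast++
(s=5,f=10) a[fast]=8≠a[slow]=7 write a[6]=8 → slow++,fast++
(s=6,f=11) a[fast]=8=a[slow] dup → fast++
(s=6,f=12) a[fast]=10≠a[slow]=8 write a[7]=10 → slow++,fast++
(s=7,f=13) a[fast]=12≠a[slow]=10 write a[8]=12 → slow++,fast++
(s=8,f=14) a[fast]=12=a[slow] dup → fast++
(s=8,f=15) a[fast]=13≠a[slow]=12 write a[9]=13 → slow++,fast++
(s=9,f=16) a[fast]=14≠a[slow]=13 write a[10]=14 → slow++,fast++
(s=10,f=17) a[fast]=14=a[slow] dup → fast++

length 11; prefix = [1, 3, 4, 5, 6, 7, 8, 10, 12, 13, 14]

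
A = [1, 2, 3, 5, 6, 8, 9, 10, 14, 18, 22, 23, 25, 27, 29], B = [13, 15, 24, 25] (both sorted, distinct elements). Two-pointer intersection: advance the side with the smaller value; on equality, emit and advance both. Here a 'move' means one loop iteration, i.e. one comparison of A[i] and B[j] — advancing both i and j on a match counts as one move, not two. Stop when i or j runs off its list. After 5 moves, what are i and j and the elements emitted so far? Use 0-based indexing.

[i=0,j=0] 1<13 → i++
[i=1,j=0] 2<13 → i++
[i=2,j=0] 3<13 → i++
[i=3,j=0] 5<13 → i++
[i=4,j=0] 6<13 → i++

i=5, j=0, emitted=[]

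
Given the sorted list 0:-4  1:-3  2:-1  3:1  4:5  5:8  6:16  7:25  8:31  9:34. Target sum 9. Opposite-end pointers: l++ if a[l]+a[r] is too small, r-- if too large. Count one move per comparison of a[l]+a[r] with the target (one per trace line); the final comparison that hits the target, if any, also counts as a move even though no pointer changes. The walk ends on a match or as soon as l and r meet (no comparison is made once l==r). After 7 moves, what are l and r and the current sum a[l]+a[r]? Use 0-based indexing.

l=3, r=5, sum=9

l=0 r=9: -4+34=30 >9, r--
l=0 r=8: -4+31=27 >9, r--
l=0 r=7: -4+25=21 >9, r--
l=0 r=6: -4+16=12 >9, r--
l=0 r=5: -4+8=4 <9, l++
l=1 r=5: -3+8=5 <9, l++
l=2 r=5: -1+8=7 <9, l++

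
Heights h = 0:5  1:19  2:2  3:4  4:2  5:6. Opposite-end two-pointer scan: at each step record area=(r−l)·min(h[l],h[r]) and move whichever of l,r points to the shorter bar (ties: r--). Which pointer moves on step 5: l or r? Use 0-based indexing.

[0,5] min(5,6)*5=25 best=25 * → l++
[1,5] min(19,6)*4=24 best=25 → r--
[1,4] min(19,2)*3=6 best=25 → r--
[1,3] min(19,4)*2=8 best=25 → r--
[1,2] min(19,2)*1=2 best=25 → r--

r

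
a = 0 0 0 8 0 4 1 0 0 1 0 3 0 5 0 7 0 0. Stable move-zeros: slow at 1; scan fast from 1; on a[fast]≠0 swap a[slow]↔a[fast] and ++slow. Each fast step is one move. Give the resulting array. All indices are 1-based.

[8, 4, 1, 1, 3, 5, 7, 0, 0, 0, 0, 0, 0, 0, 0, 0, 0, 0]

(s=1,f=1) a[fast]=0 → fast++
(s=1,f=2) a[fast]=0 → fast++
(s=1,f=3) a[fast]=0 → fast++
(s=1,f=4) a[fast]=8≠0 swap→a[1]=8 → slow++,fast++
(s=2,f=5) a[fast]=0 → fast++
(s=2,f=6) a[fast]=4≠0 swap→a[2]=4 → slow++,fast++
(s=3,f=7) a[fast]=1≠0 swap→a[3]=1 → slow++,fast++
(s=4,f=8) a[fast]=0 → fast++
(s=4,f=9) a[fast]=0 → fast++
(s=4,f=10) a[fast]=1≠0 swap→a[4]=1 → slow++,fast++
(s=5,f=11) a[fast]=0 → fast++
(s=5,f=12) a[fast]=3≠0 swap→a[5]=3 → slow++,fast++
(s=6,f=13) a[fast]=0 → fast++
(s=6,f=14) a[fast]=5≠0 swap→a[6]=5 → slow++,fast++
(s=7,f=15) a[fast]=0 → fast++
(s=7,f=16) a[fast]=7≠0 swap→a[7]=7 → slow++,fast++
(s=8,f=17) a[fast]=0 → fast++
(s=8,f=18) a[fast]=0 → fast++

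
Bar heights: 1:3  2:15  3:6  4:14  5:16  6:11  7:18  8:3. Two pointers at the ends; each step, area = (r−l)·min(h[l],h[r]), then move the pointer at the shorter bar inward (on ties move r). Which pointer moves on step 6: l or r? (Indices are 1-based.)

[1,8] min(3,3)*7=21 best=21 * → r--
[1,7] min(3,18)*6=18 best=21 → l++
[2,7] min(15,18)*5=75 best=75 * → l++
[3,7] min(6,18)*4=24 best=75 → l++
[4,7] min(14,18)*3=42 best=75 → l++
[5,7] min(16,18)*2=32 best=75 → l++

l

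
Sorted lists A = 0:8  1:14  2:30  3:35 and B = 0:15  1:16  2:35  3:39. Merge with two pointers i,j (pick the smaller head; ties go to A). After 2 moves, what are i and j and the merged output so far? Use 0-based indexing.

i=2, j=0, merged so far=[8, 14]

i=0 j=0: A[i]=8<=B[j]=15 take 8, i++
i=1 j=0: A[i]=14<=B[j]=15 take 14, i++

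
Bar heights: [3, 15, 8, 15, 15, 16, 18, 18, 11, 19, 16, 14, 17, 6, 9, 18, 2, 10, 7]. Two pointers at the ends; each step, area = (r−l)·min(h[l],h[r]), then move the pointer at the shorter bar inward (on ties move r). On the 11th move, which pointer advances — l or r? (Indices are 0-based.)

[0,18] min(3,7)*18=54 best=54 * → l++
[1,18] min(15,7)*17=119 best=119 * → r--
[1,17] min(15,10)*16=160 best=160 * → r--
[1,16] min(15,2)*15=30 best=160 → r--
[1,15] min(15,18)*14=210 best=210 * → l++
[2,15] min(8,18)*13=104 best=210 → l++
[3,15] min(15,18)*12=180 best=210 → l++
[4,15] min(15,18)*11=165 best=210 → l++
[5,15] min(16,18)*10=160 best=210 → l++
[6,15] min(18,18)*9=162 best=210 → r--
[6,14] min(18,9)*8=72 best=210 → r--

r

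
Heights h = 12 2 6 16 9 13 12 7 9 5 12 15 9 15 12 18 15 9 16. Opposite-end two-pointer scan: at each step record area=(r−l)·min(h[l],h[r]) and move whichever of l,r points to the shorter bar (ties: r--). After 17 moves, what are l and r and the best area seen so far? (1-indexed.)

l=15, r=16, best area=240

l=1 r=19: min(12,16)*18=216 best=216 *, l++
l=2 r=19: min(2,16)*17=34 best=216, l++
l=3 r=19: min(6,16)*16=96 best=216, l++
l=4 r=19: min(16,16)*15=240 best=240 *, r--
l=4 r=18: min(16,9)*14=126 best=240, r--
l=4 r=17: min(16,15)*13=195 best=240, r--
l=4 r=16: min(16,18)*12=192 best=240, l++
l=5 r=16: min(9,18)*11=99 best=240, l++
l=6 r=16: min(13,18)*10=130 best=240, l++
l=7 r=16: min(12,18)*9=108 best=240, l++
l=8 r=16: min(7,18)*8=56 best=240, l++
l=9 r=16: min(9,18)*7=63 best=240, l++
l=10 r=16: min(5,18)*6=30 best=240, l++
l=11 r=16: min(12,18)*5=60 best=240, l++
l=12 r=16: min(15,18)*4=60 best=240, l++
l=13 r=16: min(9,18)*3=27 best=240, l++
l=14 r=16: min(15,18)*2=30 best=240, l++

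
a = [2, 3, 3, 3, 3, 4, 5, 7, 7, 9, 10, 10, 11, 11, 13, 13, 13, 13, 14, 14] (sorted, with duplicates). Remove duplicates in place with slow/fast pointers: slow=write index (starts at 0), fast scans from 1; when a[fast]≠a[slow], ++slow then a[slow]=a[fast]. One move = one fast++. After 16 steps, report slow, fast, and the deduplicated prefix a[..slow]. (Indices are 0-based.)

slow=8, fast=17, prefix=[2, 3, 4, 5, 7, 9, 10, 11, 13]

(s=0,f=1) a[fast]=3≠a[slow]=2 write a[1]=3 → slow++,fast++
(s=1,f=2) a[fast]=3=a[slow] dup → fast++
(s=1,f=3) a[fast]=3=a[slow] dup → fast++
(s=1,f=4) a[fast]=3=a[slow] dup → fast++
(s=1,f=5) a[fast]=4≠a[slow]=3 write a[2]=4 → slow++,fast++
(s=2,f=6) a[fast]=5≠a[slow]=4 write a[3]=5 → slow++,fast++
(s=3,f=7) a[fast]=7≠a[slow]=5 write a[4]=7 → slow++,fast++
(s=4,f=8) a[fast]=7=a[slow] dup → fast++
(s=4,f=9) a[fast]=9≠a[slow]=7 write a[5]=9 → slow++,fast++
(s=5,f=10) a[fast]=10≠a[slow]=9 write a[6]=10 → slow++,fast++
(s=6,f=11) a[fast]=10=a[slow] dup → fast++
(s=6,f=12) a[fast]=11≠a[slow]=10 write a[7]=11 → slow++,fast++
(s=7,f=13) a[fast]=11=a[slow] dup → fast++
(s=7,f=14) a[fast]=13≠a[slow]=11 write a[8]=13 → slow++,fast++
(s=8,f=15) a[fast]=13=a[slow] dup → fast++
(s=8,f=16) a[fast]=13=a[slow] dup → fast++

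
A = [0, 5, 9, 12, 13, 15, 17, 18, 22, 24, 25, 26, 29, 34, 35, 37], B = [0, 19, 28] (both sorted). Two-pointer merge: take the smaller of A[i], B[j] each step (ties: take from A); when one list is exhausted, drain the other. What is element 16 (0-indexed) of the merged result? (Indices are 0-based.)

i=0 j=0: A[i]=0<=B[j]=0 take 0, i++
i=1 j=0: A[i]=5>B[j]=0 take 0, j++
i=1 j=1: A[i]=5<=B[j]=19 take 5, i++
i=2 j=1: A[i]=9<=B[j]=19 take 9, i++
i=3 j=1: A[i]=12<=B[j]=19 take 12, i++
i=4 j=1: A[i]=13<=B[j]=19 take 13, i++
i=5 j=1: A[i]=15<=B[j]=19 take 15, i++
i=6 j=1: A[i]=17<=B[j]=19 take 17, i++
i=7 j=1: A[i]=18<=B[j]=19 take 18, i++
i=8 j=1: A[i]=22>B[j]=19 take 19, j++
i=8 j=2: A[i]=22<=B[j]=28 take 22, i++
i=9 j=2: A[i]=24<=B[j]=28 take 24, i++
i=10 j=2: A[i]=25<=B[j]=28 take 25, i++
i=11 j=2: A[i]=26<=B[j]=28 take 26, i++
i=12 j=2: A[i]=29>B[j]=28 take 28, j++
i=12 j=3: B done, take A[i]=29, i++
i=13 j=3: B done, take A[i]=34, i++
i=14 j=3: B done, take A[i]=35, i++
i=15 j=3: B done, take A[i]=37, i++

merged[16] = 34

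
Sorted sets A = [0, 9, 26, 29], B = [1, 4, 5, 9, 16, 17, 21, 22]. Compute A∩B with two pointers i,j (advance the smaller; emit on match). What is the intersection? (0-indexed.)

intersection = [9]

[i=0,j=0] 0<1 → i++
[i=1,j=0] 9>1 → j++
[i=1,j=1] 9>4 → j++
[i=1,j=2] 9>5 → j++
[i=1,j=3] 9==9 emit → i++,j++
[i=2,j=4] 26>16 → j++
[i=2,j=5] 26>17 → j++
[i=2,j=6] 26>21 → j++
[i=2,j=7] 26>22 → j++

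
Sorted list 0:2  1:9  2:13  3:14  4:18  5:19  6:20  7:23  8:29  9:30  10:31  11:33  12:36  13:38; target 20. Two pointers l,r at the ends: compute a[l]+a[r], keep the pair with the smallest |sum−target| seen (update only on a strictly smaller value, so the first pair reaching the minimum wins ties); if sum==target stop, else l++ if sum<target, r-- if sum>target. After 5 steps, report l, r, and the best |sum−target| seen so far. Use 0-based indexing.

l=0 r=13: 2+38=40 d=20 *, r--
l=0 r=12: 2+36=38 d=18 *, r--
l=0 r=11: 2+33=35 d=15 *, r--
l=0 r=10: 2+31=33 d=13 *, r--
l=0 r=9: 2+30=32 d=12 *, r--

l=0, r=8, best |Δ|=12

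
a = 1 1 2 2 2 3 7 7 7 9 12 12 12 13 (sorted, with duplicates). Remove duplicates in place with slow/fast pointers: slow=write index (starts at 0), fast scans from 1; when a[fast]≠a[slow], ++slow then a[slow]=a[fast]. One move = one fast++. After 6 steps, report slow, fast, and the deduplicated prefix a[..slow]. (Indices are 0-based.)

slow=3, fast=7, prefix=[1, 2, 3, 7]

slow=0 fast=1: a[fast]=1=a[slow] dup, fast++
slow=0 fast=2: a[fast]=2≠a[slow]=1 write a[1]=2, slow++,fast++
slow=1 fast=3: a[fast]=2=a[slow] dup, fast++
slow=1 fast=4: a[fast]=2=a[slow] dup, fast++
slow=1 fast=5: a[fast]=3≠a[slow]=2 write a[2]=3, slow++,fast++
slow=2 fast=6: a[fast]=7≠a[slow]=3 write a[3]=7, slow++,fast++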